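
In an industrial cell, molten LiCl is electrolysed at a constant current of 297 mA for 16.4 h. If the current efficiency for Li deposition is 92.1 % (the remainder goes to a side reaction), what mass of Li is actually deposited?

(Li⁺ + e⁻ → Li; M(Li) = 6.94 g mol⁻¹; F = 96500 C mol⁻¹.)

Q = I·t = 0.2970 × 59040 = 17530 C.
n(e⁻) = 17530/96500 = 0.1817 mol; theoretically n(Li) = 0.1817/1 = 0.1817 mol, m_theo = 1.261 g.
At 92.1 % efficiency, m_actual = 0.921 × 1.261 = 1.16 g.

1.16 g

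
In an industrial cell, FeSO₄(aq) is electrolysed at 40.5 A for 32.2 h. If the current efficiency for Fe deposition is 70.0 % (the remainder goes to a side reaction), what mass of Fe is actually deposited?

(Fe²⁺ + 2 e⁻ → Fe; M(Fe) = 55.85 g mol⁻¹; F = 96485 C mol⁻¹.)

951 g

Q = I·t = 40.50 × 115920 = 4695000 C.
n(e⁻) = 4695000/96485 = 48.66 mol; theoretically n(Fe) = 48.66/2 = 24.33 mol, m_theo = 1359 g.
At 70.0 % efficiency, m_actual = 0.700 × 1359 = 951 g.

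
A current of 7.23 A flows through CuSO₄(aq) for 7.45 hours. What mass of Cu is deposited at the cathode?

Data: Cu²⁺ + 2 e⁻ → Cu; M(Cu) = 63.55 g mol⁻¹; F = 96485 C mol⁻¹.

Q = I·t = 7.230 A × 26820 s = 193900 C.
n(e⁻) = Q/F = 193900 / 96485 = 2.010 mol.
Cu²⁺ + 2 e⁻ → Cu, so n(Cu) = n(e⁻)/2 = 1.005 mol.
m = n·M = 1.005 × 63.55 = 63.9 g.

63.9 g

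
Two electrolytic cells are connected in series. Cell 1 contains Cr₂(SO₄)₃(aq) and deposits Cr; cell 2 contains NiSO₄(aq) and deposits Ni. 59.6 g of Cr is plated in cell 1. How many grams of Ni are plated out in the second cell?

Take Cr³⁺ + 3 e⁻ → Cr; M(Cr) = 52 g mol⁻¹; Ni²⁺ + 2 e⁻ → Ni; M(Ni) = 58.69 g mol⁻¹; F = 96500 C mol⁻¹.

101 g

n(Cr) = 59.6 / 52 = 1.146 mol.
Since Cr³⁺ + 3 e⁻ → Cr, n(e⁻) passed = 3 × 1.146 = 3.438 mol.
Cells in series carry the same charge, so the same 3.438 mol of electrons passes through cell 2.
Ni²⁺ + 2 e⁻ → Ni, so n(Ni) = 3.438 / 2 = 1.719 mol.
m(Ni) = 1.719 × 58.69 = 101 g.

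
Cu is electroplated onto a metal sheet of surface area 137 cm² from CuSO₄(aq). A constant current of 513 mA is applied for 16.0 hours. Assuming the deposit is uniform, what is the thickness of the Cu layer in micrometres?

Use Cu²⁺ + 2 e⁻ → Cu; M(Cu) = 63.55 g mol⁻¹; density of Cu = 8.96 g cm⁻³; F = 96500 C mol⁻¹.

Q = I·t = 0.5130 × 57600 = 29550 C; n(e⁻) = 0.3062 mol.
n(Cu) = n(e⁻)/2 = 0.1531 mol, so m = 0.1531 × 63.55 = 9.730 g.
Volume = m/ρ = 9.730 / 8.96 = 1.086 cm³.
Thickness = V/A = 1.086 / 137 = 0.00793 cm = 79.3 μm.

79.3 μm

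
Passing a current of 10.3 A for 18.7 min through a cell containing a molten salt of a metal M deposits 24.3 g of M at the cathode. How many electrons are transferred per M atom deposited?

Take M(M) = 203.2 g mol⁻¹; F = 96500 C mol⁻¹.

Q = I·t = 10.30 A × 1122.0 s = 11560 C, so n(e⁻) = 11560/96500 = 0.1198 mol.
n(M) deposited = 24.3 / 203.2 = 0.1196 mol.
Electrons per atom = n(e⁻)/n(M) = 0.1198 / 0.1196 = 1.00 ≈ 1, so the ion is M⁺.

1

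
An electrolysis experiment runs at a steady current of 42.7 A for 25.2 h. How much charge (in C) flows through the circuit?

Q = I·t = 42.70 A × 90720 s = 3.87 × 10⁶ C.

3.87 × 10⁶ C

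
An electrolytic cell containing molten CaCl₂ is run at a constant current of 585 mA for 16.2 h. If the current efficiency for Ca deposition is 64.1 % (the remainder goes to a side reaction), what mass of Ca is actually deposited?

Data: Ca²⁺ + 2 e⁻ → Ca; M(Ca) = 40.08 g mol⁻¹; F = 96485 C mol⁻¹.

Q = I·t = 0.5850 × 58320 = 34120 C.
n(e⁻) = 34120/96485 = 0.3536 mol; theoretically n(Ca) = 0.3536/2 = 0.1768 mol, m_theo = 7.086 g.
At 64.1 % efficiency, m_actual = 0.641 × 7.086 = 4.54 g.

4.54 g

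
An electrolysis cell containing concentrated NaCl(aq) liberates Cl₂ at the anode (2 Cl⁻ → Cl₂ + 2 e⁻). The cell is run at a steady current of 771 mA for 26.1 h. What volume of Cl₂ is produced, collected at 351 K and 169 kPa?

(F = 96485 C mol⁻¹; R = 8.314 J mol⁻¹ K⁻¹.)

Q = I·t = 0.7710 A × 93960 s = 72440 C.
n(e⁻) = Q/F = 72440 / 96485 = 0.7508 mol.
2 electrons are transferred per Cl₂ molecule, so n(Cl₂) = 0.7508 / 2 = 0.3754 mol.
V = nRT/P = (0.3754 × 8.314 × 351) / (169 × 10³ Pa) = 0.00648 m³ = 6.48 L.

6.48 L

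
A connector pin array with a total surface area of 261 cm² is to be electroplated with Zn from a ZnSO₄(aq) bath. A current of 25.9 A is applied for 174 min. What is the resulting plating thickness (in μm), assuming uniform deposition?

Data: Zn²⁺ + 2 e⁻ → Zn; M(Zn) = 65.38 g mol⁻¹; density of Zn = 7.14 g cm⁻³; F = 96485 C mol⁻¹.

Q = I·t = 25.90 × 10440 = 270400 C; n(e⁻) = 2.802 mol.
n(Zn) = n(e⁻)/2 = 1.401 mol, so m = 1.401 × 65.38 = 91.61 g.
Volume = m/ρ = 91.61 / 7.14 = 12.83 cm³.
Thickness = V/A = 12.83 / 261 = 0.0492 cm = 492 μm.

492 μm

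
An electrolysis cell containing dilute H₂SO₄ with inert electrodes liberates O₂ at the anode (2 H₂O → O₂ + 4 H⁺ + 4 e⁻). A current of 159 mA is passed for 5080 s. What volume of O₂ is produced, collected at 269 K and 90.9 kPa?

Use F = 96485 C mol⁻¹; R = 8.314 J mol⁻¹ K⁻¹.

Q = I·t = 0.1590 A × 5080.0 s = 807.7 C.
n(e⁻) = Q/F = 807.7 / 96485 = 0.008371 mol.
4 electrons are transferred per O₂ molecule, so n(O₂) = 0.008371 / 4 = 0.002093 mol.
V = nRT/P = (0.002093 × 8.314 × 269) / (90.9 × 10³ Pa) = 5.15 × 10⁻⁵ m³ = 0.0515 L.

0.0515 L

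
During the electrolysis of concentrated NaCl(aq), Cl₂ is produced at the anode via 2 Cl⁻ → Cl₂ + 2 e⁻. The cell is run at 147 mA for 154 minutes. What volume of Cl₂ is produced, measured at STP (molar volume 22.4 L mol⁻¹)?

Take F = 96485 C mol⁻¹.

Q = I·t = 0.1470 A × 9240.0 s = 1358 C.
n(e⁻) = Q/F = 1358 / 96485 = 0.01408 mol.
2 electrons are transferred per Cl₂ molecule, so n(Cl₂) = 0.01408 / 2 = 0.007039 mol.
V = n × V_m = 0.007039 × 22.4 = 0.158 L.

0.158 L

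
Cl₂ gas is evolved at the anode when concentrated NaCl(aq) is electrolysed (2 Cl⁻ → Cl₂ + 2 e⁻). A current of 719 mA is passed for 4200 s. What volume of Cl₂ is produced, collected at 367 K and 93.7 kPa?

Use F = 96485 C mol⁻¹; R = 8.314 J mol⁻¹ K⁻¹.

Q = I·t = 0.7190 A × 4200.0 s = 3020 C.
n(e⁻) = Q/F = 3020 / 96485 = 0.03130 mol.
2 electrons are transferred per Cl₂ molecule, so n(Cl₂) = 0.03130 / 2 = 0.01565 mol.
V = nRT/P = (0.01565 × 8.314 × 367) / (93.7 × 10³ Pa) = 5.10 × 10⁻⁴ m³ = 0.510 L.

0.510 L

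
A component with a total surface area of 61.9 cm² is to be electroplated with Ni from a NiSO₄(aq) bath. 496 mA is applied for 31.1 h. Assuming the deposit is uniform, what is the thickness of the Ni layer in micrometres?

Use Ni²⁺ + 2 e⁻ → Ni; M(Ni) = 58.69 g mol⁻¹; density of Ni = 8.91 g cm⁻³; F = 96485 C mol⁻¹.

Q = I·t = 0.4960 × 111960 = 55530 C; n(e⁻) = 0.5756 mol.
n(Ni) = n(e⁻)/2 = 0.2878 mol, so m = 0.2878 × 58.69 = 16.89 g.
Volume = m/ρ = 16.89 / 8.91 = 1.896 cm³.
Thickness = V/A = 1.896 / 61.9 = 0.0306 cm = 306 μm.

306 μm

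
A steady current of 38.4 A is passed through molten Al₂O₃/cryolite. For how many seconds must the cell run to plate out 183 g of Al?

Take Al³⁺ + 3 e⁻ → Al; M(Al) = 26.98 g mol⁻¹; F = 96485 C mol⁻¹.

n(Al) = m/M = 183 / 26.98 = 6.783 mol.
Each Al atom requires 3 electrons, so n(e⁻) = 3 × 6.783 = 20.35 mol.
Q = n(e⁻)·F = 20.35 × 96485 = 1963000 C.
t = Q/I = 1963000 / 38.40 A = 51130 s.

51100 s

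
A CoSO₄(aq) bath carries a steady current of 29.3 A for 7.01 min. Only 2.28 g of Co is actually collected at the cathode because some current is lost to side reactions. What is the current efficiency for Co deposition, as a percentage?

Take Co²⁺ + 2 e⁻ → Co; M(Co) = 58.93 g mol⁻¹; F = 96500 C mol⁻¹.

60.6 %

Q = I·t = 29.30 × 420.60 = 12320 C; n(e⁻) = 12320/96500 = 0.1277 mol.
Theoretical n(Co) = n(e⁻)/2 = 0.06385 mol, i.e. m_theo = 0.06385 × 58.93 = 3.763 g.
Efficiency = m_actual / m_theo = 2.28 / 3.763 = 60.6 %.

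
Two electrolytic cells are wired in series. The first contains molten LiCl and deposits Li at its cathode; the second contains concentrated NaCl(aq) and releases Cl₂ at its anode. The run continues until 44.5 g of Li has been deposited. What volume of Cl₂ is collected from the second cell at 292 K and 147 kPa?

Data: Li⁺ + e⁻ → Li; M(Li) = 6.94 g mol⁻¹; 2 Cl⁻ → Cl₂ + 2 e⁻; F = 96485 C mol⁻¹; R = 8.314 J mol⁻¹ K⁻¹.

52.9 L

n(Li) = 44.5 / 6.94 = 6.412 mol, so n(e⁻) = 1 × 6.412 = 6.412 mol.
The cells are in series, so the same 6.412 mol of electrons passes through the second cell.
2 Cl⁻ → Cl₂ + 2 e⁻ — 2 mol e⁻ per mol Cl₂, so n(Cl₂) = 6.412/2 = 3.206 mol.
V = nRT/P = (3.206 × 8.314 × 292) / (147 × 10³) = 0.0529 m³ = 52.9 L.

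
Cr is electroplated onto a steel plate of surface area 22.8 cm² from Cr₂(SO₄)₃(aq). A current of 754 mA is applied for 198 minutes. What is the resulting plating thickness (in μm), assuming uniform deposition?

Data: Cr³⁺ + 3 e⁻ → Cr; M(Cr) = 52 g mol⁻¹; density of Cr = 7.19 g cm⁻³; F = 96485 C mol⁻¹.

98.2 μm

Q = I·t = 0.7540 × 11880 = 8958 C; n(e⁻) = 0.09284 mol.
n(Cr) = n(e⁻)/3 = 0.03095 mol, so m = 0.03095 × 52 = 1.609 g.
Volume = m/ρ = 1.609 / 7.19 = 0.2238 cm³.
Thickness = V/A = 0.2238 / 22.8 = 0.00982 cm = 98.2 μm.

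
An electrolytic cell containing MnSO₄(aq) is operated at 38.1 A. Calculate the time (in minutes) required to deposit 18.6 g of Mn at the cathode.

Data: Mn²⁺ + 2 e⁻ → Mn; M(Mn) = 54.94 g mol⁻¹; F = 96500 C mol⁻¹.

28.6 min

n(Mn) = m/M = 18.6 / 54.94 = 0.3386 mol.
Each Mn atom requires 2 electrons, so n(e⁻) = 2 × 0.3386 = 0.6771 mol.
Q = n(e⁻)·F = 0.6771 × 96500 = 65340 C.
t = Q/I = 65340 / 38.10 A = 1715 s = 28.6 min.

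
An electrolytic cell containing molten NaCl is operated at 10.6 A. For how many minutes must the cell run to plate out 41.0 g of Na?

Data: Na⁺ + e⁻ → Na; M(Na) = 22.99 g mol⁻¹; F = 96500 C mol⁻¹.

n(Na) = m/M = 41.0 / 22.99 = 1.783 mol.
Each Na atom requires 1 electron, so n(e⁻) = 1 × 1.783 = 1.783 mol.
Q = n(e⁻)·F = 1.783 × 96500 = 172100 C.
t = Q/I = 172100 / 10.60 A = 16240 s = 271 min.

271 min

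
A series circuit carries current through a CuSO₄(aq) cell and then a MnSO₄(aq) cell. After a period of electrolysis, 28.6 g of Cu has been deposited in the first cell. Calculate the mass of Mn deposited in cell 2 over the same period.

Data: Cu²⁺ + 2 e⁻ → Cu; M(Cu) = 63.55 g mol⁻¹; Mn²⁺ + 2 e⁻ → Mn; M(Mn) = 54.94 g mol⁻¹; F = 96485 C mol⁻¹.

24.7 g

n(Cu) = 28.6 / 63.55 = 0.4500 mol.
Since Cu²⁺ + 2 e⁻ → Cu, n(e⁻) passed = 2 × 0.4500 = 0.9001 mol.
Cells in series carry the same charge, so the same 0.9001 mol of electrons passes through cell 2.
Mn²⁺ + 2 e⁻ → Mn, so n(Mn) = 0.9001 / 2 = 0.4500 mol.
m(Mn) = 0.4500 × 54.94 = 24.7 g.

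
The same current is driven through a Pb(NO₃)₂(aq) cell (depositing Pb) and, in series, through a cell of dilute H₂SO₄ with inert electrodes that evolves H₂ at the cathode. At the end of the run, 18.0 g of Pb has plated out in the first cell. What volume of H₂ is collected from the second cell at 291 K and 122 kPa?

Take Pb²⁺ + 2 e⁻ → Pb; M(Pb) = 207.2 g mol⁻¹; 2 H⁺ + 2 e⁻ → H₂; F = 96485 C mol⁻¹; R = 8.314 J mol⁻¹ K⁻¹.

n(Pb) = 18.0 / 207.2 = 0.08687 mol, so n(e⁻) = 2 × 0.08687 = 0.1737 mol.
The cells are in series, so the same 0.1737 mol of electrons passes through the second cell.
2 H⁺ + 2 e⁻ → H₂ — 2 mol e⁻ per mol H₂, so n(H₂) = 0.1737/2 = 0.08687 mol.
V = nRT/P = (0.08687 × 8.314 × 291) / (122 × 10³) = 0.00172 m³ = 1.72 L.

1.72 L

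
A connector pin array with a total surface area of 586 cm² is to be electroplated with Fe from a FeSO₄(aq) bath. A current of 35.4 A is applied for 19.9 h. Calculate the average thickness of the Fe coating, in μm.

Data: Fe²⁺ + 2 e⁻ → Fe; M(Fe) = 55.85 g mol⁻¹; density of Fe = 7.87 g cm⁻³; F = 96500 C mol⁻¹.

Q = I·t = 35.40 × 71640 = 2536000 C; n(e⁻) = 26.28 mol.
n(Fe) = n(e⁻)/2 = 13.14 mol, so m = 13.14 × 55.85 = 733.9 g.
Volume = m/ρ = 733.9 / 7.87 = 93.25 cm³.
Thickness = V/A = 93.25 / 586 = 0.159 cm = 1590 μm.

1590 μm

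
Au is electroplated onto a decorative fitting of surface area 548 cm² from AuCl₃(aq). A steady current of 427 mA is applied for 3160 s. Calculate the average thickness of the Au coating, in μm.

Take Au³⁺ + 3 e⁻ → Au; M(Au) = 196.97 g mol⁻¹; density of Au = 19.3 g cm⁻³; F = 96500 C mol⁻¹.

Q = I·t = 0.4270 × 3160.0 = 1349 C; n(e⁻) = 0.01398 mol.
n(Au) = n(e⁻)/3 = 0.004661 mol, so m = 0.004661 × 196.97 = 0.9181 g.
Volume = m/ρ = 0.9181 / 19.3 = 0.04757 cm³.
Thickness = V/A = 0.04757 / 548 = 8.68 × 10⁻⁵ cm = 0.868 μm.

0.868 μm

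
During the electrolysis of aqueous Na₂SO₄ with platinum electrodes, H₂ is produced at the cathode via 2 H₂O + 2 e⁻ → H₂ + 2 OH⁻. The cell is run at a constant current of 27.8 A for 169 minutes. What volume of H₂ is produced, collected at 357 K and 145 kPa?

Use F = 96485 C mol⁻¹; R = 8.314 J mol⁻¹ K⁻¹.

29.9 L

Q = I·t = 27.80 A × 10140 s = 281900 C.
n(e⁻) = Q/F = 281900 / 96485 = 2.922 mol.
2 electrons are transferred per H₂ molecule, so n(H₂) = 2.922 / 2 = 1.461 mol.
V = nRT/P = (1.461 × 8.314 × 357) / (145 × 10³ Pa) = 0.0299 m³ = 29.9 L.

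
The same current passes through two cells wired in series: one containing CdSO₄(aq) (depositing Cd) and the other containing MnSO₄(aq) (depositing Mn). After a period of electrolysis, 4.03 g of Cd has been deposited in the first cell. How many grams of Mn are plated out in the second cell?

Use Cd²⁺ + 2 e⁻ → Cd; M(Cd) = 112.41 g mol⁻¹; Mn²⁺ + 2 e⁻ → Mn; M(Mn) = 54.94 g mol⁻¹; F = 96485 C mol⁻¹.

n(Cd) = 4.03 / 112.41 = 0.03585 mol.
Since Cd²⁺ + 2 e⁻ → Cd, n(e⁻) passed = 2 × 0.03585 = 0.07170 mol.
Cells in series carry the same charge, so the same 0.07170 mol of electrons passes through cell 2.
Mn²⁺ + 2 e⁻ → Mn, so n(Mn) = 0.07170 / 2 = 0.03585 mol.
m(Mn) = 0.03585 × 54.94 = 1.97 g.

1.97 g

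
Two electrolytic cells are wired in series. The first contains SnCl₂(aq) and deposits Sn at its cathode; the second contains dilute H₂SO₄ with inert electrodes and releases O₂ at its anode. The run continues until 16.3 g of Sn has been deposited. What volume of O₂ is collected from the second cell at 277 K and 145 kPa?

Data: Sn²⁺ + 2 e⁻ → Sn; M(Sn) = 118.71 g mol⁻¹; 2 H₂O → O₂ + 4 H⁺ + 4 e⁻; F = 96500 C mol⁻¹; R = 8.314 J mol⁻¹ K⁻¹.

1.09 L

n(Sn) = 16.3 / 118.71 = 0.1373 mol, so n(e⁻) = 2 × 0.1373 = 0.2746 mol.
The cells are in series, so the same 0.2746 mol of electrons passes through the second cell.
2 H₂O → O₂ + 4 H⁺ + 4 e⁻ — 4 mol e⁻ per mol O₂, so n(O₂) = 0.2746/4 = 0.06865 mol.
V = nRT/P = (0.06865 × 8.314 × 277) / (145 × 10³) = 0.00109 m³ = 1.09 L.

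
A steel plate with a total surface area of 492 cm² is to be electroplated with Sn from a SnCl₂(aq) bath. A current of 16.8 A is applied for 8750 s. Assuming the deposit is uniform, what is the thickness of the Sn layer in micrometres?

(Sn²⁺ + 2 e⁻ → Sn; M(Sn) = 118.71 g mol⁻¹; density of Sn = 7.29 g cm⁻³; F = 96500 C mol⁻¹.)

Q = I·t = 16.80 × 8750.0 = 147000 C; n(e⁻) = 1.523 mol.
n(Sn) = n(e⁻)/2 = 0.7617 mol, so m = 0.7617 × 118.71 = 90.42 g.
Volume = m/ρ = 90.42 / 7.29 = 12.40 cm³.
Thickness = V/A = 12.40 / 492 = 0.0252 cm = 252 μm.

252 μm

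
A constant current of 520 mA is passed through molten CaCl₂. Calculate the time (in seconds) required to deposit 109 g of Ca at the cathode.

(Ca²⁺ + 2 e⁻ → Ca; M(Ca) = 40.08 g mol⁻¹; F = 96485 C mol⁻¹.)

n(Ca) = m/M = 109 / 40.08 = 2.720 mol.
Each Ca atom requires 2 electrons, so n(e⁻) = 2 × 2.720 = 5.439 mol.
Q = n(e⁻)·F = 5.439 × 96485 = 524800 C.
t = Q/I = 524800 / 0.5200 A = 1009000 s.

1.01 × 10⁶ s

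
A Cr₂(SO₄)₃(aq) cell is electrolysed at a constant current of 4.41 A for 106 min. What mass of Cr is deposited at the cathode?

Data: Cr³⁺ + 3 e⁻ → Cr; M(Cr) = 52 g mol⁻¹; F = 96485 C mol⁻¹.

5.04 g

Q = I·t = 4.410 A × 6360.0 s = 28050 C.
n(e⁻) = Q/F = 28050 / 96485 = 0.2907 mol.
Cr³⁺ + 3 e⁻ → Cr, so n(Cr) = n(e⁻)/3 = 0.09690 mol.
m = n·M = 0.09690 × 52 = 5.04 g.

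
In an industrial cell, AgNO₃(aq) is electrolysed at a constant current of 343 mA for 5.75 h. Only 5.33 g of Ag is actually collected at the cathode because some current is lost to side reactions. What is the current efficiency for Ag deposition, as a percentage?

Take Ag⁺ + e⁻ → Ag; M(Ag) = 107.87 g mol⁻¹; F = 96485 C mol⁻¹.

Q = I·t = 0.3430 × 20700 = 7100 C; n(e⁻) = 7100/96485 = 0.07359 mol.
Theoretical n(Ag) = n(e⁻)/1 = 0.07359 mol, i.e. m_theo = 0.07359 × 107.87 = 7.938 g.
Efficiency = m_actual / m_theo = 5.33 / 7.938 = 67.1 %.

67.1 %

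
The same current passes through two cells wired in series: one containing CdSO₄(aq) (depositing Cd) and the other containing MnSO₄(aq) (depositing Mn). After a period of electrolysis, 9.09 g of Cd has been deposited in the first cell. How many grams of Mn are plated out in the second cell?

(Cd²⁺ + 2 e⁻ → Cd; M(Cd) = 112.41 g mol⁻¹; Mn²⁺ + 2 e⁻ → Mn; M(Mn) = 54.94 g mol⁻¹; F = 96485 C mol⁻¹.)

4.44 g

n(Cd) = 9.09 / 112.41 = 0.08086 mol.
Since Cd²⁺ + 2 e⁻ → Cd, n(e⁻) passed = 2 × 0.08086 = 0.1617 mol.
Cells in series carry the same charge, so the same 0.1617 mol of electrons passes through cell 2.
Mn²⁺ + 2 e⁻ → Mn, so n(Mn) = 0.1617 / 2 = 0.08086 mol.
m(Mn) = 0.08086 × 54.94 = 4.44 g.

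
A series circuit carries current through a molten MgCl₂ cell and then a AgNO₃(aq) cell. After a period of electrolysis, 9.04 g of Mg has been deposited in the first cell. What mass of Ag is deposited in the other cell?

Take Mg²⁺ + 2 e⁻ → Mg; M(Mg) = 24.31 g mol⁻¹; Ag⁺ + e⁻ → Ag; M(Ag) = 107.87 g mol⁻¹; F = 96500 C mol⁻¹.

n(Mg) = 9.04 / 24.31 = 0.3719 mol.
Since Mg²⁺ + 2 e⁻ → Mg, n(e⁻) passed = 2 × 0.3719 = 0.7437 mol.
Cells in series carry the same charge, so the same 0.7437 mol of electrons passes through cell 2.
Ag⁺ + e⁻ → Ag, so n(Ag) = 0.7437 / 1 = 0.7437 mol.
m(Ag) = 0.7437 × 107.87 = 80.2 g.

80.2 g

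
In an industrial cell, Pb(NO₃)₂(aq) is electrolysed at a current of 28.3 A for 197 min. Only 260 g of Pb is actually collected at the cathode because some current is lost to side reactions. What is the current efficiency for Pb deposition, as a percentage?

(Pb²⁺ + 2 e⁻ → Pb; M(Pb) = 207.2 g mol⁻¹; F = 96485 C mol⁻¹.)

Q = I·t = 28.30 × 11820 = 334500 C; n(e⁻) = 334500/96485 = 3.467 mol.
Theoretical n(Pb) = n(e⁻)/2 = 1.733 mol, i.e. m_theo = 1.733 × 207.2 = 359.2 g.
Efficiency = m_actual / m_theo = 260 / 359.2 = 72.4 %.

72.4 %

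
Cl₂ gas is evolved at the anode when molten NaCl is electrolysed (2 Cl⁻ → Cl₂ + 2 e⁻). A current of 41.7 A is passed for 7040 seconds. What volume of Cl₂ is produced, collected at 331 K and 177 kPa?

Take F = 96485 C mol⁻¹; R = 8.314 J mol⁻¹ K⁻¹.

Q = I·t = 41.70 A × 7040.0 s = 293600 C.
n(e⁻) = Q/F = 293600 / 96485 = 3.043 mol.
2 electrons are transferred per Cl₂ molecule, so n(Cl₂) = 3.043 / 2 = 1.521 mol.
V = nRT/P = (1.521 × 8.314 × 331) / (177 × 10³ Pa) = 0.0237 m³ = 23.7 L.

23.7 L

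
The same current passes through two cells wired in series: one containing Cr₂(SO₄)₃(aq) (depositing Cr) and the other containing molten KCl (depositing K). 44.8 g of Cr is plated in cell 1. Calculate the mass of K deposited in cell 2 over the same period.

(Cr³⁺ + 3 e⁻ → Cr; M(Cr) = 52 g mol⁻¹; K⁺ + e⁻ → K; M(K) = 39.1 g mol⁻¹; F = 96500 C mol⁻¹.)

n(Cr) = 44.8 / 52 = 0.8615 mol.
Since Cr³⁺ + 3 e⁻ → Cr, n(e⁻) passed = 3 × 0.8615 = 2.585 mol.
Cells in series carry the same charge, so the same 2.585 mol of electrons passes through cell 2.
K⁺ + e⁻ → K, so n(K) = 2.585 / 1 = 2.585 mol.
m(K) = 2.585 × 39.1 = 101 g.

101 g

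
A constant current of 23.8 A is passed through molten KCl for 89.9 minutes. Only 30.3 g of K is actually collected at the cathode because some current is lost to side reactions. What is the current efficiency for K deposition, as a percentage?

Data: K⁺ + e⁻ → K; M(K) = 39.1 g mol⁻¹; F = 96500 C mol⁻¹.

Q = I·t = 23.80 × 5394.0 = 128400 C; n(e⁻) = 128400/96500 = 1.330 mol.
Theoretical n(K) = n(e⁻)/1 = 1.330 mol, i.e. m_theo = 1.330 × 39.1 = 52.02 g.
Efficiency = m_actual / m_theo = 30.3 / 52.02 = 58.3 %.

58.3 %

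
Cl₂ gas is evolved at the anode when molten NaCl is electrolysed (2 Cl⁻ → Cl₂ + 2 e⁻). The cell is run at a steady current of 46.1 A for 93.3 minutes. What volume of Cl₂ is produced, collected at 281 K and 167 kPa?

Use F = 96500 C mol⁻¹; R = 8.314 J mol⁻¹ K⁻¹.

Q = I·t = 46.10 A × 5598.0 s = 258100 C.
n(e⁻) = Q/F = 258100 / 96500 = 2.674 mol.
2 electrons are transferred per Cl₂ molecule, so n(Cl₂) = 2.674 / 2 = 1.337 mol.
V = nRT/P = (1.337 × 8.314 × 281) / (167 × 10³ Pa) = 0.0187 m³ = 18.7 L.

18.7 L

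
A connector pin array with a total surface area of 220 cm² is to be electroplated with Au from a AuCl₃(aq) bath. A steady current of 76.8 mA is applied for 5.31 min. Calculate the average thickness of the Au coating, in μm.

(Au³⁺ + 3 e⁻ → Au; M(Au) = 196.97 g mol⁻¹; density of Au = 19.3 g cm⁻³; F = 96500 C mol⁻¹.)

Q = I·t = 0.07680 × 318.60 = 24.47 C; n(e⁻) = 0.0002536 mol.
n(Au) = n(e⁻)/3 = 0.00008452 mol, so m = 0.00008452 × 196.97 = 0.01665 g.
Volume = m/ρ = 0.01665 / 19.3 = 0.0008626 cm³.
Thickness = V/A = 0.0008626 / 220 = 3.92 × 10⁻⁶ cm = 0.0392 μm.

0.0392 μm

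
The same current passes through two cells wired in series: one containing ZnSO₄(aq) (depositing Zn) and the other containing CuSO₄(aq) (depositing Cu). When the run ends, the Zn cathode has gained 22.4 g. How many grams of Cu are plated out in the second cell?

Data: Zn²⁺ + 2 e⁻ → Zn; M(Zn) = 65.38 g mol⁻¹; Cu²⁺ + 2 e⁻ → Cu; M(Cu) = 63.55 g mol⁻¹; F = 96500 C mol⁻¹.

n(Zn) = 22.4 / 65.38 = 0.3426 mol.
Since Zn²⁺ + 2 e⁻ → Zn, n(e⁻) passed = 2 × 0.3426 = 0.6852 mol.
Cells in series carry the same charge, so the same 0.6852 mol of electrons passes through cell 2.
Cu²⁺ + 2 e⁻ → Cu, so n(Cu) = 0.6852 / 2 = 0.3426 mol.
m(Cu) = 0.3426 × 63.55 = 21.8 g.

21.8 g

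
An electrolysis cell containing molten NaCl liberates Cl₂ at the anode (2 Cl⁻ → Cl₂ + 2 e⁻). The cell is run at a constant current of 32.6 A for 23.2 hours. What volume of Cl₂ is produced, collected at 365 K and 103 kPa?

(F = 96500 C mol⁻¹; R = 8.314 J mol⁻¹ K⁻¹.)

416 L

Q = I·t = 32.60 A × 83520 s = 2723000 C.
n(e⁻) = Q/F = 2723000 / 96500 = 28.22 mol.
2 electrons are transferred per Cl₂ molecule, so n(Cl₂) = 28.22 / 2 = 14.11 mol.
V = nRT/P = (14.11 × 8.314 × 365) / (103 × 10³ Pa) = 0.416 m³ = 416 L.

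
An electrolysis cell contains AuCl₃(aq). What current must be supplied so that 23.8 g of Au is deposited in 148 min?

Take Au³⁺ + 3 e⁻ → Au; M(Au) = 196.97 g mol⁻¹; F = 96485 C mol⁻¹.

3.94 A

n(Au) = 23.8 / 196.97 = 0.1208 mol.
n(e⁻) = 3 × 0.1208 = 0.3625 mol.
Q = n(e⁻)·F = 0.3625 × 96485 = 34980 C.
I = Q/t = 34980 / 8880.0 s = 3.94 A.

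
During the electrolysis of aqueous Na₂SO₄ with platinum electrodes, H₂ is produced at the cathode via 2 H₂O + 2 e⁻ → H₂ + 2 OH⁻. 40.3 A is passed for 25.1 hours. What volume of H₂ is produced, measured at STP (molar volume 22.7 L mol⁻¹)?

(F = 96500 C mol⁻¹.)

Q = I·t = 40.30 A × 90360 s = 3642000 C.
n(e⁻) = Q/F = 3642000 / 96500 = 37.74 mol.
2 electrons are transferred per H₂ molecule, so n(H₂) = 37.74 / 2 = 18.87 mol.
V = n × V_m = 18.87 × 22.7 = 428 L.

428 L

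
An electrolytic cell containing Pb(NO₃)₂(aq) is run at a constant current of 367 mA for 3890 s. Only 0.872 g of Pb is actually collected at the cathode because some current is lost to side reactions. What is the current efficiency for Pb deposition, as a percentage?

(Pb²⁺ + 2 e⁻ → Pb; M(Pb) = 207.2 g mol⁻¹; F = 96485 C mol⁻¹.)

Q = I·t = 0.3670 × 3890.0 = 1428 C; n(e⁻) = 1428/96485 = 0.01480 mol.
Theoretical n(Pb) = n(e⁻)/2 = 0.007398 mol, i.e. m_theo = 0.007398 × 207.2 = 1.533 g.
Efficiency = m_actual / m_theo = 0.872 / 1.533 = 56.9 %.

56.9 %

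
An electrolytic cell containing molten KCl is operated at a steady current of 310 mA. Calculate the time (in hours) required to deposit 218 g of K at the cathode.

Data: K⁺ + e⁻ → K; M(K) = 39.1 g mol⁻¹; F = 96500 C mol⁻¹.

n(K) = m/M = 218 / 39.1 = 5.575 mol.
Each K atom requires 1 electron, so n(e⁻) = 1 × 5.575 = 5.575 mol.
Q = n(e⁻)·F = 5.575 × 96500 = 538000 C.
t = Q/I = 538000 / 0.3100 A = 1736000 s = 482 h.

482 h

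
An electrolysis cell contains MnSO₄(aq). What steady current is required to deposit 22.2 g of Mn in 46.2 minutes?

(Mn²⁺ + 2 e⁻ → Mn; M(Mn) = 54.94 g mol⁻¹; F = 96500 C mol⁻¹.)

n(Mn) = 22.2 / 54.94 = 0.4041 mol.
n(e⁻) = 2 × 0.4041 = 0.8082 mol.
Q = n(e⁻)·F = 0.8082 × 96500 = 77990 C.
I = Q/t = 77990 / 2772.0 s = 28.1 A.

28.1 A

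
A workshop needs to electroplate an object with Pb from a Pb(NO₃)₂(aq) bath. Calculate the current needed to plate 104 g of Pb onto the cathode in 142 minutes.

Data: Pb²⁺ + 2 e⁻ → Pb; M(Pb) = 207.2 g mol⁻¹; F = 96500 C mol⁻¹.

n(Pb) = 104 / 207.2 = 0.5019 mol.
n(e⁻) = 2 × 0.5019 = 1.004 mol.
Q = n(e⁻)·F = 1.004 × 96500 = 96870 C.
I = Q/t = 96870 / 8520.0 s = 11.4 A.

11.4 A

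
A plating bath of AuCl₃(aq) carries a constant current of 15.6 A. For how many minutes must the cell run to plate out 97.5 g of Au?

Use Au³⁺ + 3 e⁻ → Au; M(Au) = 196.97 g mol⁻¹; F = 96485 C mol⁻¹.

n(Au) = m/M = 97.5 / 196.97 = 0.4950 mol.
Each Au atom requires 3 electrons, so n(e⁻) = 3 × 0.4950 = 1.485 mol.
Q = n(e⁻)·F = 1.485 × 96485 = 143300 C.
t = Q/I = 143300 / 15.60 A = 9185 s = 153 min.

153 min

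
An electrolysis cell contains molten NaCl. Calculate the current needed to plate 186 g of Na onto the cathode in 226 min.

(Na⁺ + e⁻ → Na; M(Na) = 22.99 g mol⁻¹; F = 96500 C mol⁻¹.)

57.6 A

n(Na) = 186 / 22.99 = 8.090 mol.
n(e⁻) = 1 × 8.090 = 8.090 mol.
Q = n(e⁻)·F = 8.090 × 96500 = 780700 C.
I = Q/t = 780700 / 13560 s = 57.6 A.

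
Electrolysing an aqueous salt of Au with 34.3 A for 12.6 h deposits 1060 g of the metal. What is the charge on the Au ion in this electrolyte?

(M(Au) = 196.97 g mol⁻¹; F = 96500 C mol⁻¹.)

Q = I·t = 34.30 A × 45360 s = 1556000 C, so n(e⁻) = 1556000/96500 = 16.12 mol.
n(Au) deposited = 1060 / 196.97 = 5.382 mol.
Electrons per atom = n(e⁻)/n(Au) = 16.12 / 5.382 = 3.00 ≈ 3, so the ion is Au³⁺.

+3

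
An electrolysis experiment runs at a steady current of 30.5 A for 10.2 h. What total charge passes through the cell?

Q = I·t = 30.50 A × 36720 s = 1.12 × 10⁶ C.

1.12 × 10⁶ C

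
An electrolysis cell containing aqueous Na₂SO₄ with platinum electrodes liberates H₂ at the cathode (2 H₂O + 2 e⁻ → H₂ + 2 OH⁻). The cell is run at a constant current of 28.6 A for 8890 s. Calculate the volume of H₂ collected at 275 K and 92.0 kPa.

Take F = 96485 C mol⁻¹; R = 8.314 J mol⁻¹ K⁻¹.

Q = I·t = 28.60 A × 8890.0 s = 254300 C.
n(e⁻) = Q/F = 254300 / 96485 = 2.635 mol.
2 electrons are transferred per H₂ molecule, so n(H₂) = 2.635 / 2 = 1.318 mol.
V = nRT/P = (1.318 × 8.314 × 275) / (92.0 × 10³ Pa) = 0.0327 m³ = 32.7 L.

32.7 L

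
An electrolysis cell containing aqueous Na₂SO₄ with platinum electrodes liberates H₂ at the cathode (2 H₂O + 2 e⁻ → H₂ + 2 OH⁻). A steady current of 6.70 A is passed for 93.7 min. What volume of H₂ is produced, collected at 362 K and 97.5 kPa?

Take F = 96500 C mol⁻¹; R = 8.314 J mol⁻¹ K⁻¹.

6.02 L

Q = I·t = 6.700 A × 5622.0 s = 37670 C.
n(e⁻) = Q/F = 37670 / 96500 = 0.3903 mol.
2 electrons are transferred per H₂ molecule, so n(H₂) = 0.3903 / 2 = 0.1952 mol.
V = nRT/P = (0.1952 × 8.314 × 362) / (97.5 × 10³ Pa) = 0.00602 m³ = 6.02 L.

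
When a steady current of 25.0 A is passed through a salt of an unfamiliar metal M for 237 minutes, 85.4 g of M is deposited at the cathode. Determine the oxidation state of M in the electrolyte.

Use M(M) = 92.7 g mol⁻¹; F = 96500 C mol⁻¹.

+4

Q = I·t = 25.00 A × 14220 s = 355500 C, so n(e⁻) = 355500/96500 = 3.684 mol.
n(M) deposited = 85.4 / 92.7 = 0.9213 mol.
Electrons per atom = n(e⁻)/n(M) = 3.684 / 0.9213 = 4.00 ≈ 4, so the ion is M⁴⁺.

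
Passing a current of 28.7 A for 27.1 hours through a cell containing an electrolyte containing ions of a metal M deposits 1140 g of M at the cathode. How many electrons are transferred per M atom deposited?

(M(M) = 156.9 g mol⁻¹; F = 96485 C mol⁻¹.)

Q = I·t = 28.70 A × 97560 s = 2800000 C, so n(e⁻) = 2800000/96485 = 29.02 mol.
n(M) deposited = 1140 / 156.9 = 7.266 mol.
Electrons per atom = n(e⁻)/n(M) = 29.02 / 7.266 = 3.99 ≈ 4, so the ion is M⁴⁺.

4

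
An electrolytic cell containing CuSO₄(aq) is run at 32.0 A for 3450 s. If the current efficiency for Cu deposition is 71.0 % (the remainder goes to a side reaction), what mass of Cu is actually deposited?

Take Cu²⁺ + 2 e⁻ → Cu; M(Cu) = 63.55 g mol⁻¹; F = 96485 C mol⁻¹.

25.8 g

Q = I·t = 32.00 × 3450.0 = 110400 C.
n(e⁻) = 110400/96485 = 1.144 mol; theoretically n(Cu) = 1.144/2 = 0.5721 mol, m_theo = 36.36 g.
At 71.0 % efficiency, m_actual = 0.710 × 36.36 = 25.8 g.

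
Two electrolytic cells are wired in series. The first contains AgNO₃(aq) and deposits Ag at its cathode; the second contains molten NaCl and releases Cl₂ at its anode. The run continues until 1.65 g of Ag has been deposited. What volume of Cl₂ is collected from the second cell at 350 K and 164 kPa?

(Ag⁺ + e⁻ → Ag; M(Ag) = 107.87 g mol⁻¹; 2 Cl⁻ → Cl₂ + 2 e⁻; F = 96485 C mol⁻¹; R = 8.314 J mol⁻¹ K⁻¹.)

0.136 L

n(Ag) = 1.65 / 107.87 = 0.01530 mol, so n(e⁻) = 1 × 0.01530 = 0.01530 mol.
The cells are in series, so the same 0.01530 mol of electrons passes through the second cell.
2 Cl⁻ → Cl₂ + 2 e⁻ — 2 mol e⁻ per mol Cl₂, so n(Cl₂) = 0.01530/2 = 0.007648 mol.
V = nRT/P = (0.007648 × 8.314 × 350) / (164 × 10³) = 1.36 × 10⁻⁴ m³ = 0.136 L.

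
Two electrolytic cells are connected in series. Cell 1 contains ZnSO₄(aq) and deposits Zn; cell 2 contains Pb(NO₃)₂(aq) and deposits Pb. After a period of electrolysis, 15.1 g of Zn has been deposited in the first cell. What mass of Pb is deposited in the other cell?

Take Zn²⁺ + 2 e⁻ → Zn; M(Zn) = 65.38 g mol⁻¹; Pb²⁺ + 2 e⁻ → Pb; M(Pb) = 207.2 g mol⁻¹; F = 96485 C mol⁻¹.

n(Zn) = 15.1 / 65.38 = 0.2310 mol.
Since Zn²⁺ + 2 e⁻ → Zn, n(e⁻) passed = 2 × 0.2310 = 0.4619 mol.
Cells in series carry the same charge, so the same 0.4619 mol of electrons passes through cell 2.
Pb²⁺ + 2 e⁻ → Pb, so n(Pb) = 0.4619 / 2 = 0.2310 mol.
m(Pb) = 0.2310 × 207.2 = 47.9 g.

47.9 g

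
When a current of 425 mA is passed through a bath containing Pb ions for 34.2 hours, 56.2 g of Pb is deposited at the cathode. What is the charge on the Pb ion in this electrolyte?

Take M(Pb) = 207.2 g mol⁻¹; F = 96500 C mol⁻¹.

Q = I·t = 0.4250 A × 123120 s = 52330 C, so n(e⁻) = 52330/96500 = 0.5422 mol.
n(Pb) deposited = 56.2 / 207.2 = 0.2712 mol.
Electrons per atom = n(e⁻)/n(Pb) = 0.5422 / 0.2712 = 2.00 ≈ 2, so the ion is Pb²⁺.

+2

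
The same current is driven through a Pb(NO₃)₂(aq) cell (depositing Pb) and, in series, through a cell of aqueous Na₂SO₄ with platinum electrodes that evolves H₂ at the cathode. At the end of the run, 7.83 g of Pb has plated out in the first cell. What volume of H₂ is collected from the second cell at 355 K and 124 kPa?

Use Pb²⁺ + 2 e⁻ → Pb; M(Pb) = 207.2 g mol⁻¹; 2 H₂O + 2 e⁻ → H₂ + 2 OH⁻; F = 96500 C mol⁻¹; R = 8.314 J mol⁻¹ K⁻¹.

n(Pb) = 7.83 / 207.2 = 0.03779 mol, so n(e⁻) = 2 × 0.03779 = 0.07558 mol.
The cells are in series, so the same 0.07558 mol of electrons passes through the second cell.
2 H₂O + 2 e⁻ → H₂ + 2 OH⁻ — 2 mol e⁻ per mol H₂, so n(H₂) = 0.07558/2 = 0.03779 mol.
V = nRT/P = (0.03779 × 8.314 × 355) / (124 × 10³) = 8.99 × 10⁻⁴ m³ = 0.899 L.

0.899 L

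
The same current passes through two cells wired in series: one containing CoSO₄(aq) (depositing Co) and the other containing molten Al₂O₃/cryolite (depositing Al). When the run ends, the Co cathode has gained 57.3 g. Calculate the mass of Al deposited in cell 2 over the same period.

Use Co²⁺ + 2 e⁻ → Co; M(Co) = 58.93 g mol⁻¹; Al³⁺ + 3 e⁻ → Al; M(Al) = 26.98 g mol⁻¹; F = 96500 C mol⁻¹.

n(Co) = 57.3 / 58.93 = 0.9723 mol.
Since Co²⁺ + 2 e⁻ → Co, n(e⁻) passed = 2 × 0.9723 = 1.945 mol.
Cells in series carry the same charge, so the same 1.945 mol of electrons passes through cell 2.
Al³⁺ + 3 e⁻ → Al, so n(Al) = 1.945 / 3 = 0.6482 mol.
m(Al) = 0.6482 × 26.98 = 17.5 g.

17.5 g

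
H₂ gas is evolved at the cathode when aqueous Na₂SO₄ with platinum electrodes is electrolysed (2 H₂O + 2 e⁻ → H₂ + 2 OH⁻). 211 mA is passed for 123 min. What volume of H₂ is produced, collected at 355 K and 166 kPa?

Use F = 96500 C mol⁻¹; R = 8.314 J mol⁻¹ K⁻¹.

Q = I·t = 0.2110 A × 7380.0 s = 1557 C.
n(e⁻) = Q/F = 1557 / 96500 = 0.01614 mol.
2 electrons are transferred per H₂ molecule, so n(H₂) = 0.01614 / 2 = 0.008068 mol.
V = nRT/P = (0.008068 × 8.314 × 355) / (166 × 10³ Pa) = 1.43 × 10⁻⁴ m³ = 0.143 L.

0.143 L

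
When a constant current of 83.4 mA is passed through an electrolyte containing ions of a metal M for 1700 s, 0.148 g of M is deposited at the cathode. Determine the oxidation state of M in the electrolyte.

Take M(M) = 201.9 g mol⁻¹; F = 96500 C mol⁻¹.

+2

Q = I·t = 0.08340 A × 1700.0 s = 141.8 C, so n(e⁻) = 141.8/96500 = 0.001469 mol.
n(M) deposited = 0.148 / 201.9 = 0.0007330 mol.
Electrons per atom = n(e⁻)/n(M) = 0.001469 / 0.0007330 = 2.00 ≈ 2, so the ion is M²⁺.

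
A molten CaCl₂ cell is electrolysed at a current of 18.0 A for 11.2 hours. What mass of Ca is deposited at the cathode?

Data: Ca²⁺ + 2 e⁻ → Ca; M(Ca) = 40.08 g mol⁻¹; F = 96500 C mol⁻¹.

Q = I·t = 18.00 A × 40320 s = 725800 C.
n(e⁻) = Q/F = 725800 / 96500 = 7.521 mol.
Ca²⁺ + 2 e⁻ → Ca, so n(Ca) = n(e⁻)/2 = 3.760 mol.
m = n·M = 3.760 × 40.08 = 151 g.

151 g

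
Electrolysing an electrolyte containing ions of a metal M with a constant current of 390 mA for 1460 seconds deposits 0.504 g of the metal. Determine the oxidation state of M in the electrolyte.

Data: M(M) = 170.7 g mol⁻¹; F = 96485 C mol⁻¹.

Q = I·t = 0.3900 A × 1460.0 s = 569.4 C, so n(e⁻) = 569.4/96485 = 0.005901 mol.
n(M) deposited = 0.504 / 170.7 = 0.002953 mol.
Electrons per atom = n(e⁻)/n(M) = 0.005901 / 0.002953 = 2.00 ≈ 2, so the ion is M²⁺.

+2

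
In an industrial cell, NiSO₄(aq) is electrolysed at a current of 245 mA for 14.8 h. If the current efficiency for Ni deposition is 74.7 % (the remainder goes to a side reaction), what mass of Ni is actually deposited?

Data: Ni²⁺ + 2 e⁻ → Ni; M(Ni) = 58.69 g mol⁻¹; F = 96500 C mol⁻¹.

2.97 g

Q = I·t = 0.2450 × 53280 = 13050 C.
n(e⁻) = 13050/96500 = 0.1353 mol; theoretically n(Ni) = 0.1353/2 = 0.06764 mol, m_theo = 3.970 g.
At 74.7 % efficiency, m_actual = 0.747 × 3.970 = 2.97 g.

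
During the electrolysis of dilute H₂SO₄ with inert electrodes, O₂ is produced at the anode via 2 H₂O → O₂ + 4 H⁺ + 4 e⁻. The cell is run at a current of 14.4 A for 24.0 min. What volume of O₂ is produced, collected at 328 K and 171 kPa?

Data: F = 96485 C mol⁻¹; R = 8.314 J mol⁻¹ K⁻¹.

Q = I·t = 14.40 A × 1440.0 s = 20740 C.
n(e⁻) = Q/F = 20740 / 96485 = 0.2149 mol.
4 electrons are transferred per O₂ molecule, so n(O₂) = 0.2149 / 4 = 0.05373 mol.
V = nRT/P = (0.05373 × 8.314 × 328) / (171 × 10³ Pa) = 8.57 × 10⁻⁴ m³ = 0.857 L.

0.857 L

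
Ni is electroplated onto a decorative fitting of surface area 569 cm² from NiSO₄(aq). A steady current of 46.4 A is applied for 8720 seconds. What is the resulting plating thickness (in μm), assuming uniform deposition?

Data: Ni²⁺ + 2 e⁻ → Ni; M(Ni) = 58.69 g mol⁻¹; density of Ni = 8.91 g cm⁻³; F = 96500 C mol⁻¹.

Q = I·t = 46.40 × 8720.0 = 404600 C; n(e⁻) = 4.193 mol.
n(Ni) = n(e⁻)/2 = 2.096 mol, so m = 2.096 × 58.69 = 123.0 g.
Volume = m/ρ = 123.0 / 8.91 = 13.81 cm³.
Thickness = V/A = 13.81 / 569 = 0.0243 cm = 243 μm.

243 μm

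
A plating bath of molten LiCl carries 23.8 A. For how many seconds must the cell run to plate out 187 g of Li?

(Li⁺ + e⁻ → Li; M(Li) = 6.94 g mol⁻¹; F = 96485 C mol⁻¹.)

1.09 × 10⁵ s

n(Li) = m/M = 187 / 6.94 = 26.95 mol.
Each Li atom requires 1 electron, so n(e⁻) = 1 × 26.95 = 26.95 mol.
Q = n(e⁻)·F = 26.95 × 96485 = 2600000 C.
t = Q/I = 2600000 / 23.80 A = 109200 s.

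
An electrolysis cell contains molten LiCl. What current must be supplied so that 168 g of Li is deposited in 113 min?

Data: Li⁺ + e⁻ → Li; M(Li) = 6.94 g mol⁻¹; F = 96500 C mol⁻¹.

n(Li) = 168 / 6.94 = 24.21 mol.
n(e⁻) = 1 × 24.21 = 24.21 mol.
Q = n(e⁻)·F = 24.21 × 96500 = 2336000 C.
I = Q/t = 2336000 / 6780.0 s = 345 A.

345 A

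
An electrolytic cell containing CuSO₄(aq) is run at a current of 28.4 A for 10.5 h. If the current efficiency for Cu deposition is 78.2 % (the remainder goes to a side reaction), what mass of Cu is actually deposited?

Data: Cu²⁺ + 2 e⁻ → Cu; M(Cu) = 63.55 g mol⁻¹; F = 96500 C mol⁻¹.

276 g

Q = I·t = 28.40 × 37800 = 1074000 C.
n(e⁻) = 1074000/96500 = 11.12 mol; theoretically n(Cu) = 11.12/2 = 5.562 mol, m_theo = 353.5 g.
At 78.2 % efficiency, m_actual = 0.782 × 353.5 = 276 g.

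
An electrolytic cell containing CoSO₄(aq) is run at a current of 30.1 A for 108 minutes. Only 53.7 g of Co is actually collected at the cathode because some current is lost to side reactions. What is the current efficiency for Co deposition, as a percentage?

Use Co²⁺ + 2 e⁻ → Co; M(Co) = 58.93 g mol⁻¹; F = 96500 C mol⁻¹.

Q = I·t = 30.10 × 6480.0 = 195000 C; n(e⁻) = 195000/96500 = 2.021 mol.
Theoretical n(Co) = n(e⁻)/2 = 1.011 mol, i.e. m_theo = 1.011 × 58.93 = 59.56 g.
Efficiency = m_actual / m_theo = 53.7 / 59.56 = 90.2 %.

90.2 %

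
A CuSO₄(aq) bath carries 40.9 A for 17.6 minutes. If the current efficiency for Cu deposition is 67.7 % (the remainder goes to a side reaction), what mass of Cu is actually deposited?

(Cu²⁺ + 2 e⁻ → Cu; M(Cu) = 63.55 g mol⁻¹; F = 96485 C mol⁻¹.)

Q = I·t = 40.90 × 1056.0 = 43190 C.
n(e⁻) = 43190/96485 = 0.4476 mol; theoretically n(Cu) = 0.4476/2 = 0.2238 mol, m_theo = 14.22 g.
At 67.7 % efficiency, m_actual = 0.677 × 14.22 = 9.63 g.

9.63 g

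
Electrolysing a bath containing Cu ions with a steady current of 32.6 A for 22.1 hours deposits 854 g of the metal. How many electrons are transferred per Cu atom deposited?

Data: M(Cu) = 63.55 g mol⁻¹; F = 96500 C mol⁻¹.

2

Q = I·t = 32.60 A × 79560 s = 2594000 C, so n(e⁻) = 2594000/96500 = 26.88 mol.
n(Cu) deposited = 854 / 63.55 = 13.44 mol.
Electrons per atom = n(e⁻)/n(Cu) = 26.88 / 13.44 = 2.00 ≈ 2, so the ion is Cu²⁺.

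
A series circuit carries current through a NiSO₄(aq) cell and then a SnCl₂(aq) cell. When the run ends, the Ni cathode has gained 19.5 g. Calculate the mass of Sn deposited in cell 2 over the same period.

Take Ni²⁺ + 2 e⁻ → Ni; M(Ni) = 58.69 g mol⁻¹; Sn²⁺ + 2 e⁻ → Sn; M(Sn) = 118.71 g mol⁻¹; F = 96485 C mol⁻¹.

n(Ni) = 19.5 / 58.69 = 0.3323 mol.
Since Ni²⁺ + 2 e⁻ → Ni, n(e⁻) passed = 2 × 0.3323 = 0.6645 mol.
Cells in series carry the same charge, so the same 0.6645 mol of electrons passes through cell 2.
Sn²⁺ + 2 e⁻ → Sn, so n(Sn) = 0.6645 / 2 = 0.3323 mol.
m(Sn) = 0.3323 × 118.71 = 39.4 g.

39.4 g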